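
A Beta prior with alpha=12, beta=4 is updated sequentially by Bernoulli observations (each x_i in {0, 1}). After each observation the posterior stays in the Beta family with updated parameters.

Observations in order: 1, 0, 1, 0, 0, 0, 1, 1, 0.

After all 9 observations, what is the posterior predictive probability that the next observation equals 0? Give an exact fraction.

obs 1: x=1 → posterior Beta(13, 4)
obs 2: x=0 → posterior Beta(13, 5)
obs 3: x=1 → posterior Beta(14, 5)
obs 4: x=0 → posterior Beta(14, 6)
obs 5: x=0 → posterior Beta(14, 7)
obs 6: x=0 → posterior Beta(14, 8)
obs 7: x=1 → posterior Beta(15, 8)
obs 8: x=1 → posterior Beta(16, 8)
obs 9: x=0 → posterior Beta(16, 9)

9/25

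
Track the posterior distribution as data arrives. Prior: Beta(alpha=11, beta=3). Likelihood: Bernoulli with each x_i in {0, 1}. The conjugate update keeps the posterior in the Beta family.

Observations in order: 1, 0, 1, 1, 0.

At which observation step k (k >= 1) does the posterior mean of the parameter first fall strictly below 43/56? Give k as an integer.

k = 2

obs 1: x=1 → posterior Beta(12, 3)
obs 2: x=0 → posterior Beta(12, 4)
obs 3: x=1 → posterior Beta(13, 4)
obs 4: x=1 → posterior Beta(14, 4)
obs 5: x=0 → posterior Beta(14, 5)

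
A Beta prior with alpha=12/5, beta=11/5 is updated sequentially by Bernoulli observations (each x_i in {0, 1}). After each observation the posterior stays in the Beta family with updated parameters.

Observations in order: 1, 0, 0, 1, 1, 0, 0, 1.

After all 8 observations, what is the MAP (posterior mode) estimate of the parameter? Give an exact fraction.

27/53

obs 1: x=1 → posterior Beta(17/5, 11/5)
obs 2: x=0 → posterior Beta(17/5, 16/5)
obs 3: x=0 → posterior Beta(17/5, 21/5)
obs 4: x=1 → posterior Beta(22/5, 21/5)
obs 5: x=1 → posterior Beta(27/5, 21/5)
obs 6: x=0 → posterior Beta(27/5, 26/5)
obs 7: x=0 → posterior Beta(27/5, 31/5)
obs 8: x=1 → posterior Beta(32/5, 31/5)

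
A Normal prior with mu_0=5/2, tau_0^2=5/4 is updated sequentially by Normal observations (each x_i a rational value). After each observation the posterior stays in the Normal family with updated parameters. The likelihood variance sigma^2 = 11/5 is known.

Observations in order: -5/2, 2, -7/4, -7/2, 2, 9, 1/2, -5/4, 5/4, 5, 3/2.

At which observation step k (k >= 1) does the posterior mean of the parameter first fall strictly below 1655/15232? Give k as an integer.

obs 1: x=-5/2 → posterior Normal(95/138, 55/69)
obs 2: x=2 → posterior Normal(195/188, 55/94)
obs 3: x=-7/4 → posterior Normal(215/476, 55/119)
obs 4: x=-7/2 → posterior Normal(-15/64, 55/144)
obs 5: x=2 → posterior Normal(5/52, 55/169)
obs 6: x=9 → posterior Normal(965/776, 55/194)
obs 7: x=1/2 → posterior Normal(1015/876, 55/219)
obs 8: x=-5/4 → posterior Normal(445/488, 55/244)
obs 9: x=5/4 → posterior Normal(1015/1076, 55/269)
obs 10: x=5 → posterior Normal(505/392, 55/294)
obs 11: x=3/2 → posterior Normal(1665/1276, 5/29)

k = 4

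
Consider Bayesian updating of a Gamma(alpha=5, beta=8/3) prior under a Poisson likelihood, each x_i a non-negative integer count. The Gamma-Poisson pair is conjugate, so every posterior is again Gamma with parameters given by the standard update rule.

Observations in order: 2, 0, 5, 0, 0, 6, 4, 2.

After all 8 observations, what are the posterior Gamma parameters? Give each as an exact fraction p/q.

alpha=24, beta=32/3

obs 1: x=2 → posterior Gamma(7, 11/3)
obs 2: x=0 → posterior Gamma(7, 14/3)
obs 3: x=5 → posterior Gamma(12, 17/3)
obs 4: x=0 → posterior Gamma(12, 20/3)
obs 5: x=0 → posterior Gamma(12, 23/3)
obs 6: x=6 → posterior Gamma(18, 26/3)
obs 7: x=4 → posterior Gamma(22, 29/3)
obs 8: x=2 → posterior Gamma(24, 32/3)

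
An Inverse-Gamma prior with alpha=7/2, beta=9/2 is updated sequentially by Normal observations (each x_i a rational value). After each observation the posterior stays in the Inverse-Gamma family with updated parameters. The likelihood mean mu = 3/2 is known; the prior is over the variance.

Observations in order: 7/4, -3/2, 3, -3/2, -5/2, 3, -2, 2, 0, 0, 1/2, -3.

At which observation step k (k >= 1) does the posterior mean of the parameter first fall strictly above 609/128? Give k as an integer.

obs 1: x=7/4 → posterior Inverse-Gamma(4, 145/32)
obs 2: x=-3/2 → posterior Inverse-Gamma(9/2, 289/32)
obs 3: x=3 → posterior Inverse-Gamma(5, 325/32)
obs 4: x=-3/2 → posterior Inverse-Gamma(11/2, 469/32)
obs 5: x=-5/2 → posterior Inverse-Gamma(6, 725/32)
obs 6: x=3 → posterior Inverse-Gamma(13/2, 761/32)
obs 7: x=-2 → posterior Inverse-Gamma(7, 957/32)
obs 8: x=2 → posterior Inverse-Gamma(15/2, 961/32)
obs 9: x=0 → posterior Inverse-Gamma(8, 997/32)
obs 10: x=0 → posterior Inverse-Gamma(17/2, 1033/32)
obs 11: x=1/2 → posterior Inverse-Gamma(9, 1049/32)
obs 12: x=-3 → posterior Inverse-Gamma(19/2, 1373/32)

k = 7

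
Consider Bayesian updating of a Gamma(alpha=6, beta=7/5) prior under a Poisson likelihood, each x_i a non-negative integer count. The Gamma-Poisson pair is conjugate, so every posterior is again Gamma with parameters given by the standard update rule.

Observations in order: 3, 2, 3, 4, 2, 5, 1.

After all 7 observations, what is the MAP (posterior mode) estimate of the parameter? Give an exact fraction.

obs 1: x=3 → posterior Gamma(9, 12/5)
obs 2: x=2 → posterior Gamma(11, 17/5)
obs 3: x=3 → posterior Gamma(14, 22/5)
obs 4: x=4 → posterior Gamma(18, 27/5)
obs 5: x=2 → posterior Gamma(20, 32/5)
obs 6: x=5 → posterior Gamma(25, 37/5)
obs 7: x=1 → posterior Gamma(26, 42/5)

125/42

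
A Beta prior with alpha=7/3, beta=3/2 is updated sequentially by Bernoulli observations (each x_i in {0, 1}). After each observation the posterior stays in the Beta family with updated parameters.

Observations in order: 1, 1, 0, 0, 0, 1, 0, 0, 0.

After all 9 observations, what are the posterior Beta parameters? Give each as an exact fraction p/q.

obs 1: x=1 → posterior Beta(10/3, 3/2)
obs 2: x=1 → posterior Beta(13/3, 3/2)
obs 3: x=0 → posterior Beta(13/3, 5/2)
obs 4: x=0 → posterior Beta(13/3, 7/2)
obs 5: x=0 → posterior Beta(13/3, 9/2)
obs 6: x=1 → posterior Beta(16/3, 9/2)
obs 7: x=0 → posterior Beta(16/3, 11/2)
obs 8: x=0 → posterior Beta(16/3, 13/2)
obs 9: x=0 → posterior Beta(16/3, 15/2)

alpha=16/3, beta=15/2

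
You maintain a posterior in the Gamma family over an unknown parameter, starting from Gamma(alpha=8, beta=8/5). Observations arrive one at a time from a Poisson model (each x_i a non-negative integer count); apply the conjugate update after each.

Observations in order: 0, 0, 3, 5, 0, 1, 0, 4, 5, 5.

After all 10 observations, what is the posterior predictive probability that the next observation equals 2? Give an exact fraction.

57502865300311050134718815181752659312235864369597828300800/238912092451282316201126928503303464291441454694310218762303

obs 1: x=0 → posterior Gamma(8, 13/5)
obs 2: x=0 → posterior Gamma(8, 18/5)
obs 3: x=3 → posterior Gamma(11, 23/5)
obs 4: x=5 → posterior Gamma(16, 28/5)
obs 5: x=0 → posterior Gamma(16, 33/5)
obs 6: x=1 → posterior Gamma(17, 38/5)
obs 7: x=0 → posterior Gamma(17, 43/5)
obs 8: x=4 → posterior Gamma(21, 48/5)
obs 9: x=5 → posterior Gamma(26, 53/5)
obs 10: x=5 → posterior Gamma(31, 58/5)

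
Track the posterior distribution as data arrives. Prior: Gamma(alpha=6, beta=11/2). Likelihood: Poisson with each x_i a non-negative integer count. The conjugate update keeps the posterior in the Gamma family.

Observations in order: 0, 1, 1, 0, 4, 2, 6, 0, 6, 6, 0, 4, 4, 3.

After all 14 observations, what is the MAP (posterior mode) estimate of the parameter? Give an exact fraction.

obs 1: x=0 → posterior Gamma(6, 13/2)
obs 2: x=1 → posterior Gamma(7, 15/2)
obs 3: x=1 → posterior Gamma(8, 17/2)
obs 4: x=0 → posterior Gamma(8, 19/2)
obs 5: x=4 → posterior Gamma(12, 21/2)
obs 6: x=2 → posterior Gamma(14, 23/2)
obs 7: x=6 → posterior Gamma(20, 25/2)
obs 8: x=0 → posterior Gamma(20, 27/2)
obs 9: x=6 → posterior Gamma(26, 29/2)
obs 10: x=6 → posterior Gamma(32, 31/2)
obs 11: x=0 → posterior Gamma(32, 33/2)
obs 12: x=4 → posterior Gamma(36, 35/2)
obs 13: x=4 → posterior Gamma(40, 37/2)
obs 14: x=3 → posterior Gamma(43, 39/2)

28/13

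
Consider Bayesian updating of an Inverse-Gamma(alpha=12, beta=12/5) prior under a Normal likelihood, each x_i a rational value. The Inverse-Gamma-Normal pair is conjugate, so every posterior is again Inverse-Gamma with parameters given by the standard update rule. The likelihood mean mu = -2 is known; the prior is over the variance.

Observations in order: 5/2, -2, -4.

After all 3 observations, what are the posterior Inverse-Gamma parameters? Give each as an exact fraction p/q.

alpha=27/2, beta=581/40

obs 1: x=5/2 → posterior Inverse-Gamma(25/2, 501/40)
obs 2: x=-2 → posterior Inverse-Gamma(13, 501/40)
obs 3: x=-4 → posterior Inverse-Gamma(27/2, 581/40)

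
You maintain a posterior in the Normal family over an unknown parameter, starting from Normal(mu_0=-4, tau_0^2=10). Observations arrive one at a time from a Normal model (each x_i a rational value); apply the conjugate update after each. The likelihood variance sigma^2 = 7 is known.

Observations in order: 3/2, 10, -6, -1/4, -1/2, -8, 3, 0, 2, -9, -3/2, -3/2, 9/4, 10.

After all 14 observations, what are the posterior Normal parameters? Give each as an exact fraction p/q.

obs 1: x=3/2 → posterior Normal(-13/17, 70/17)
obs 2: x=10 → posterior Normal(29/9, 70/27)
obs 3: x=-6 → posterior Normal(27/37, 70/37)
obs 4: x=-1/4 → posterior Normal(49/94, 70/47)
obs 5: x=-1/2 → posterior Normal(13/38, 70/57)
obs 6: x=-8 → posterior Normal(-121/134, 70/67)
obs 7: x=3 → posterior Normal(-61/154, 10/11)
obs 8: x=0 → posterior Normal(-61/174, 70/87)
obs 9: x=2 → posterior Normal(-21/194, 70/97)
obs 10: x=-9 → posterior Normal(-201/214, 70/107)
obs 11: x=-3/2 → posterior Normal(-77/78, 70/117)
obs 12: x=-3/2 → posterior Normal(-261/254, 70/127)
obs 13: x=9/4 → posterior Normal(-108/137, 70/137)
obs 14: x=10 → posterior Normal(-8/147, 10/21)

mu_0=-8/147, tau_0^2=10/21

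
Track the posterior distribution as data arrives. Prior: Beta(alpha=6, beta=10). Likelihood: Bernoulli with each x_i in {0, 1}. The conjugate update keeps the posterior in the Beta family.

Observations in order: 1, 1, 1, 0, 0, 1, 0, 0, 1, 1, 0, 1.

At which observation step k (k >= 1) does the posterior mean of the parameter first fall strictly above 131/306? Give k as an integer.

obs 1: x=1 → posterior Beta(7, 10)
obs 2: x=1 → posterior Beta(8, 10)
obs 3: x=1 → posterior Beta(9, 10)
obs 4: x=0 → posterior Beta(9, 11)
obs 5: x=0 → posterior Beta(9, 12)
obs 6: x=1 → posterior Beta(10, 12)
obs 7: x=0 → posterior Beta(10, 13)
obs 8: x=0 → posterior Beta(10, 14)
obs 9: x=1 → posterior Beta(11, 14)
obs 10: x=1 → posterior Beta(12, 14)
obs 11: x=0 → posterior Beta(12, 15)
obs 12: x=1 → posterior Beta(13, 15)

k = 2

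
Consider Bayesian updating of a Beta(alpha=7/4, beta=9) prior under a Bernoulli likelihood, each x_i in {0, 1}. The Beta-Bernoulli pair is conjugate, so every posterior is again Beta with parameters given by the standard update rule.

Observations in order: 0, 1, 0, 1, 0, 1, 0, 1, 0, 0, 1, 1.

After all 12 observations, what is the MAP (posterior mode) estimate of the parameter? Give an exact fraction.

obs 1: x=0 → posterior Beta(7/4, 10)
obs 2: x=1 → posterior Beta(11/4, 10)
obs 3: x=0 → posterior Beta(11/4, 11)
obs 4: x=1 → posterior Beta(15/4, 11)
obs 5: x=0 → posterior Beta(15/4, 12)
obs 6: x=1 → posterior Beta(19/4, 12)
obs 7: x=0 → posterior Beta(19/4, 13)
obs 8: x=1 → posterior Beta(23/4, 13)
obs 9: x=0 → posterior Beta(23/4, 14)
obs 10: x=0 → posterior Beta(23/4, 15)
obs 11: x=1 → posterior Beta(27/4, 15)
obs 12: x=1 → posterior Beta(31/4, 15)

27/83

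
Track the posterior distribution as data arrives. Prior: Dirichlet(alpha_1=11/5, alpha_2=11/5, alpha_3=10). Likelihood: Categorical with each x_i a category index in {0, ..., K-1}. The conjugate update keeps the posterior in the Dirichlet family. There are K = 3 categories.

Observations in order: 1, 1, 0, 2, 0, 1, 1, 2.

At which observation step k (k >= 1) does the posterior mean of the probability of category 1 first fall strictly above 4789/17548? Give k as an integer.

obs 1: x=1 → posterior Dirichlet(11/5, 16/5, 10)
obs 2: x=1 → posterior Dirichlet(11/5, 21/5, 10)
obs 3: x=0 → posterior Dirichlet(16/5, 21/5, 10)
obs 4: x=2 → posterior Dirichlet(16/5, 21/5, 11)
obs 5: x=0 → posterior Dirichlet(21/5, 21/5, 11)
obs 6: x=1 → posterior Dirichlet(21/5, 26/5, 11)
obs 7: x=1 → posterior Dirichlet(21/5, 31/5, 11)
obs 8: x=2 → posterior Dirichlet(21/5, 31/5, 12)

k = 7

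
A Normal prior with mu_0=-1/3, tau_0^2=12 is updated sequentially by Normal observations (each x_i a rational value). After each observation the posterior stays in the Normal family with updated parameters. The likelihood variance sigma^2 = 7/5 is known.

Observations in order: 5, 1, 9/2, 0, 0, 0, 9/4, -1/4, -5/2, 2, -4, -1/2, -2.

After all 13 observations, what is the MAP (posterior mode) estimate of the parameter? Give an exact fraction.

983/2361

obs 1: x=5 → posterior Normal(893/201, 84/67)
obs 2: x=1 → posterior Normal(1073/381, 84/127)
obs 3: x=9/2 → posterior Normal(1883/561, 84/187)
obs 4: x=0 → posterior Normal(1883/741, 84/247)
obs 5: x=0 → posterior Normal(1883/921, 84/307)
obs 6: x=0 → posterior Normal(1883/1101, 84/367)
obs 7: x=9/4 → posterior Normal(2288/1281, 12/61)
obs 8: x=-1/4 → posterior Normal(2243/1461, 84/487)
obs 9: x=-5/2 → posterior Normal(1793/1641, 84/547)
obs 10: x=2 → posterior Normal(2153/1821, 84/607)
obs 11: x=-4 → posterior Normal(1433/2001, 84/667)
obs 12: x=-1/2 → posterior Normal(1343/2181, 84/727)
obs 13: x=-2 → posterior Normal(983/2361, 84/787)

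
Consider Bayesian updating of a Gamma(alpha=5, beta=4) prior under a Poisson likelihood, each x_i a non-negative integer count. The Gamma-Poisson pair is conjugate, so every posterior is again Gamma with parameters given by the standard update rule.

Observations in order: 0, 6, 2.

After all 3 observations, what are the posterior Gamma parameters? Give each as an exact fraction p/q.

obs 1: x=0 → posterior Gamma(5, 5)
obs 2: x=6 → posterior Gamma(11, 6)
obs 3: x=2 → posterior Gamma(13, 7)

alpha=13, beta=7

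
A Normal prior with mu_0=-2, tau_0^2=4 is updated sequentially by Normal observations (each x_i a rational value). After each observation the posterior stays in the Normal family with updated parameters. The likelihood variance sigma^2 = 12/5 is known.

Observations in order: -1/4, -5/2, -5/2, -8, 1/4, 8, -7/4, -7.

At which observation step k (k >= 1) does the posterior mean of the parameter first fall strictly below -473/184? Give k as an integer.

k = 4

obs 1: x=-1/4 → posterior Normal(-29/32, 3/2)
obs 2: x=-5/2 → posterior Normal(-79/52, 12/13)
obs 3: x=-5/2 → posterior Normal(-43/24, 2/3)
obs 4: x=-8 → posterior Normal(-289/92, 12/23)
obs 5: x=1/4 → posterior Normal(-71/28, 3/7)
obs 6: x=8 → posterior Normal(-31/33, 4/11)
obs 7: x=-7/4 → posterior Normal(-159/152, 6/19)
obs 8: x=-7 → posterior Normal(-299/172, 12/43)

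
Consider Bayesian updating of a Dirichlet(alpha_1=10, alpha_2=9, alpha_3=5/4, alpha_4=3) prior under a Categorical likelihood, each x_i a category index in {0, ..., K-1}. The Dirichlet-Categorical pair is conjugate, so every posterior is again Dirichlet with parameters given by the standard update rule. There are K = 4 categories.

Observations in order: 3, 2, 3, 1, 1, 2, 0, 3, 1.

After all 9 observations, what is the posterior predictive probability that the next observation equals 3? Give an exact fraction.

obs 1: x=3 → posterior Dirichlet(10, 9, 5/4, 4)
obs 2: x=2 → posterior Dirichlet(10, 9, 9/4, 4)
obs 3: x=3 → posterior Dirichlet(10, 9, 9/4, 5)
obs 4: x=1 → posterior Dirichlet(10, 10, 9/4, 5)
obs 5: x=1 → posterior Dirichlet(10, 11, 9/4, 5)
obs 6: x=2 → posterior Dirichlet(10, 11, 13/4, 5)
obs 7: x=0 → posterior Dirichlet(11, 11, 13/4, 5)
obs 8: x=3 → posterior Dirichlet(11, 11, 13/4, 6)
obs 9: x=1 → posterior Dirichlet(11, 12, 13/4, 6)

8/43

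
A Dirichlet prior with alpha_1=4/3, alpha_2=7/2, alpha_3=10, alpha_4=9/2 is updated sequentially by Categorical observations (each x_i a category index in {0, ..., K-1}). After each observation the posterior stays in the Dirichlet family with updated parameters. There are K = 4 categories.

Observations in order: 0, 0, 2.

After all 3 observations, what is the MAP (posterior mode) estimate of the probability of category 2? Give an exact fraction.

obs 1: x=0 → posterior Dirichlet(7/3, 7/2, 10, 9/2)
obs 2: x=0 → posterior Dirichlet(10/3, 7/2, 10, 9/2)
obs 3: x=2 → posterior Dirichlet(10/3, 7/2, 11, 9/2)

6/11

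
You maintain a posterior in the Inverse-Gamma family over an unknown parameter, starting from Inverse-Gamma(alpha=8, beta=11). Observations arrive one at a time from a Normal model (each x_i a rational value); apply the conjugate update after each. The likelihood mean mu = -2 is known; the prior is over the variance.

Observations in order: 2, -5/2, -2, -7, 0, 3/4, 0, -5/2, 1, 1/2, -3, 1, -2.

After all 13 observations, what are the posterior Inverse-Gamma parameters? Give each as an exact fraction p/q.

obs 1: x=2 → posterior Inverse-Gamma(17/2, 19)
obs 2: x=-5/2 → posterior Inverse-Gamma(9, 153/8)
obs 3: x=-2 → posterior Inverse-Gamma(19/2, 153/8)
obs 4: x=-7 → posterior Inverse-Gamma(10, 253/8)
obs 5: x=0 → posterior Inverse-Gamma(21/2, 269/8)
obs 6: x=3/4 → posterior Inverse-Gamma(11, 1197/32)
obs 7: x=0 → posterior Inverse-Gamma(23/2, 1261/32)
obs 8: x=-5/2 → posterior Inverse-Gamma(12, 1265/32)
obs 9: x=1 → posterior Inverse-Gamma(25/2, 1409/32)
obs 10: x=1/2 → posterior Inverse-Gamma(13, 1509/32)
obs 11: x=-3 → posterior Inverse-Gamma(27/2, 1525/32)
obs 12: x=1 → posterior Inverse-Gamma(14, 1669/32)
obs 13: x=-2 → posterior Inverse-Gamma(29/2, 1669/32)

alpha=29/2, beta=1669/32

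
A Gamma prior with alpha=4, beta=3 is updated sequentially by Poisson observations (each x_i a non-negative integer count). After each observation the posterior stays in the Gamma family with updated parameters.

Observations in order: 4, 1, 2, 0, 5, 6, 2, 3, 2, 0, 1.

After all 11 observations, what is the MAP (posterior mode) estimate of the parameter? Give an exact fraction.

29/14

obs 1: x=4 → posterior Gamma(8, 4)
obs 2: x=1 → posterior Gamma(9, 5)
obs 3: x=2 → posterior Gamma(11, 6)
obs 4: x=0 → posterior Gamma(11, 7)
obs 5: x=5 → posterior Gamma(16, 8)
obs 6: x=6 → posterior Gamma(22, 9)
obs 7: x=2 → posterior Gamma(24, 10)
obs 8: x=3 → posterior Gamma(27, 11)
obs 9: x=2 → posterior Gamma(29, 12)
obs 10: x=0 → posterior Gamma(29, 13)
obs 11: x=1 → posterior Gamma(30, 14)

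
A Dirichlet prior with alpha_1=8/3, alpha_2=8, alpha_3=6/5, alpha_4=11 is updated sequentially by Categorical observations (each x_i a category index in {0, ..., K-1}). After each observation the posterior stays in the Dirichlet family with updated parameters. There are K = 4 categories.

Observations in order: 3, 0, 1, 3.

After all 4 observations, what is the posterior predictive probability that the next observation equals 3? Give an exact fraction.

15/31

obs 1: x=3 → posterior Dirichlet(8/3, 8, 6/5, 12)
obs 2: x=0 → posterior Dirichlet(11/3, 8, 6/5, 12)
obs 3: x=1 → posterior Dirichlet(11/3, 9, 6/5, 12)
obs 4: x=3 → posterior Dirichlet(11/3, 9, 6/5, 13)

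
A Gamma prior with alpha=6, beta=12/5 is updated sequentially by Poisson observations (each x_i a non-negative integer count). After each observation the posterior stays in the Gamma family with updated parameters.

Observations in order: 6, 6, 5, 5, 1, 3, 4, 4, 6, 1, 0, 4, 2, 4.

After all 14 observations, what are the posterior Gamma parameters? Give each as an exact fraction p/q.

obs 1: x=6 → posterior Gamma(12, 17/5)
obs 2: x=6 → posterior Gamma(18, 22/5)
obs 3: x=5 → posterior Gamma(23, 27/5)
obs 4: x=5 → posterior Gamma(28, 32/5)
obs 5: x=1 → posterior Gamma(29, 37/5)
obs 6: x=3 → posterior Gamma(32, 42/5)
obs 7: x=4 → posterior Gamma(36, 47/5)
obs 8: x=4 → posterior Gamma(40, 52/5)
obs 9: x=6 → posterior Gamma(46, 57/5)
obs 10: x=1 → posterior Gamma(47, 62/5)
obs 11: x=0 → posterior Gamma(47, 67/5)
obs 12: x=4 → posterior Gamma(51, 72/5)
obs 13: x=2 → posterior Gamma(53, 77/5)
obs 14: x=4 → posterior Gamma(57, 82/5)

alpha=57, beta=82/5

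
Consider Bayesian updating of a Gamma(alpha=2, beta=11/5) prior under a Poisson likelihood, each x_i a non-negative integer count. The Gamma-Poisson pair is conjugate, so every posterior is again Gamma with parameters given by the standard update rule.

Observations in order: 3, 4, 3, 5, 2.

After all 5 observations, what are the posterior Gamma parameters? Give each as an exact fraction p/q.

alpha=19, beta=36/5

obs 1: x=3 → posterior Gamma(5, 16/5)
obs 2: x=4 → posterior Gamma(9, 21/5)
obs 3: x=3 → posterior Gamma(12, 26/5)
obs 4: x=5 → posterior Gamma(17, 31/5)
obs 5: x=2 → posterior Gamma(19, 36/5)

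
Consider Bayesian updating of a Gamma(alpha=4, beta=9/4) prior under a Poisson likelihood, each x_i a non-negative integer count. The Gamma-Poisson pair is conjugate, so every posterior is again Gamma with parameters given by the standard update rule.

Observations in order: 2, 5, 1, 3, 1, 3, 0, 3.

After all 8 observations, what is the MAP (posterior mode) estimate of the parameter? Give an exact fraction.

obs 1: x=2 → posterior Gamma(6, 13/4)
obs 2: x=5 → posterior Gamma(11, 17/4)
obs 3: x=1 → posterior Gamma(12, 21/4)
obs 4: x=3 → posterior Gamma(15, 25/4)
obs 5: x=1 → posterior Gamma(16, 29/4)
obs 6: x=3 → posterior Gamma(19, 33/4)
obs 7: x=0 → posterior Gamma(19, 37/4)
obs 8: x=3 → posterior Gamma(22, 41/4)

84/41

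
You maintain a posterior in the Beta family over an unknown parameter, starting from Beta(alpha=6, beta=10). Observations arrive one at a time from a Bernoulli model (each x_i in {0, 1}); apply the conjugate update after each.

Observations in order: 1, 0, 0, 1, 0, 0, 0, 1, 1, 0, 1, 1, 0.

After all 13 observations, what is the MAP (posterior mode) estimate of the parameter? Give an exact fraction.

11/27

obs 1: x=1 → posterior Beta(7, 10)
obs 2: x=0 → posterior Beta(7, 11)
obs 3: x=0 → posterior Beta(7, 12)
obs 4: x=1 → posterior Beta(8, 12)
obs 5: x=0 → posterior Beta(8, 13)
obs 6: x=0 → posterior Beta(8, 14)
obs 7: x=0 → posterior Beta(8, 15)
obs 8: x=1 → posterior Beta(9, 15)
obs 9: x=1 → posterior Beta(10, 15)
obs 10: x=0 → posterior Beta(10, 16)
obs 11: x=1 → posterior Beta(11, 16)
obs 12: x=1 → posterior Beta(12, 16)
obs 13: x=0 → posterior Beta(12, 17)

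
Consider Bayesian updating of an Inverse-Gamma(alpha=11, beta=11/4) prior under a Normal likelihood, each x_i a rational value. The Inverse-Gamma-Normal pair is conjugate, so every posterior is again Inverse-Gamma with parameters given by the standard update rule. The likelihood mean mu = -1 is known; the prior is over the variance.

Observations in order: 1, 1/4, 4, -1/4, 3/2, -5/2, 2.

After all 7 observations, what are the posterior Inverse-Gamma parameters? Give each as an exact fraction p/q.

alpha=29/2, beta=433/16

obs 1: x=1 → posterior Inverse-Gamma(23/2, 19/4)
obs 2: x=1/4 → posterior Inverse-Gamma(12, 177/32)
obs 3: x=4 → posterior Inverse-Gamma(25/2, 577/32)
obs 4: x=-1/4 → posterior Inverse-Gamma(13, 293/16)
obs 5: x=3/2 → posterior Inverse-Gamma(27/2, 343/16)
obs 6: x=-5/2 → posterior Inverse-Gamma(14, 361/16)
obs 7: x=2 → posterior Inverse-Gamma(29/2, 433/16)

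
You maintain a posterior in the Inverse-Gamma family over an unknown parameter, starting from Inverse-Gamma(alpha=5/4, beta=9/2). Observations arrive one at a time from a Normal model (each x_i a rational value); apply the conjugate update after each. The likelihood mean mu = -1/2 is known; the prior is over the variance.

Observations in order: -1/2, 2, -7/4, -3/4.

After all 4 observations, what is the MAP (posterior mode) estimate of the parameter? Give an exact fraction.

obs 1: x=-1/2 → posterior Inverse-Gamma(7/4, 9/2)
obs 2: x=2 → posterior Inverse-Gamma(9/4, 61/8)
obs 3: x=-7/4 → posterior Inverse-Gamma(11/4, 269/32)
obs 4: x=-3/4 → posterior Inverse-Gamma(13/4, 135/16)

135/68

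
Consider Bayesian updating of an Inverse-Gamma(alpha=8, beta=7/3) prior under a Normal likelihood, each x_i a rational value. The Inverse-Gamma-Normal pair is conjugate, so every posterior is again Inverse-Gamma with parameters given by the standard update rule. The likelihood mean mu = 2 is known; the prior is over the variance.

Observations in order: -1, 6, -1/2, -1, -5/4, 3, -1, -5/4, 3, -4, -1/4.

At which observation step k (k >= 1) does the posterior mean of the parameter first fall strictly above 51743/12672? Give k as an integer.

k = 10

obs 1: x=-1 → posterior Inverse-Gamma(17/2, 41/6)
obs 2: x=6 → posterior Inverse-Gamma(9, 89/6)
obs 3: x=-1/2 → posterior Inverse-Gamma(19/2, 431/24)
obs 4: x=-1 → posterior Inverse-Gamma(10, 539/24)
obs 5: x=-5/4 → posterior Inverse-Gamma(21/2, 2663/96)
obs 6: x=3 → posterior Inverse-Gamma(11, 2711/96)
obs 7: x=-1 → posterior Inverse-Gamma(23/2, 3143/96)
obs 8: x=-5/4 → posterior Inverse-Gamma(12, 1825/48)
obs 9: x=3 → posterior Inverse-Gamma(25/2, 1849/48)
obs 10: x=-4 → posterior Inverse-Gamma(13, 2713/48)
obs 11: x=-1/4 → posterior Inverse-Gamma(27/2, 5669/96)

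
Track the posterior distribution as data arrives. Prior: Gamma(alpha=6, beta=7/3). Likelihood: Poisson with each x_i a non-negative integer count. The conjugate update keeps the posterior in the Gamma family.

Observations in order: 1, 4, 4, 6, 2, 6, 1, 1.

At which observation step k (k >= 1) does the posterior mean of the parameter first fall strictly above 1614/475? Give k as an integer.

obs 1: x=1 → posterior Gamma(7, 10/3)
obs 2: x=4 → posterior Gamma(11, 13/3)
obs 3: x=4 → posterior Gamma(15, 16/3)
obs 4: x=6 → posterior Gamma(21, 19/3)
obs 5: x=2 → posterior Gamma(23, 22/3)
obs 6: x=6 → posterior Gamma(29, 25/3)
obs 7: x=1 → posterior Gamma(30, 28/3)
obs 8: x=1 → posterior Gamma(31, 31/3)

k = 6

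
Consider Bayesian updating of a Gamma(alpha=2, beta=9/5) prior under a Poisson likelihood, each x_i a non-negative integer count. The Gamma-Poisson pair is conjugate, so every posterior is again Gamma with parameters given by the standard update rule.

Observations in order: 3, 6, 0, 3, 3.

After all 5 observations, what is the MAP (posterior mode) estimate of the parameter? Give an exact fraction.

obs 1: x=3 → posterior Gamma(5, 14/5)
obs 2: x=6 → posterior Gamma(11, 19/5)
obs 3: x=0 → posterior Gamma(11, 24/5)
obs 4: x=3 → posterior Gamma(14, 29/5)
obs 5: x=3 → posterior Gamma(17, 34/5)

40/17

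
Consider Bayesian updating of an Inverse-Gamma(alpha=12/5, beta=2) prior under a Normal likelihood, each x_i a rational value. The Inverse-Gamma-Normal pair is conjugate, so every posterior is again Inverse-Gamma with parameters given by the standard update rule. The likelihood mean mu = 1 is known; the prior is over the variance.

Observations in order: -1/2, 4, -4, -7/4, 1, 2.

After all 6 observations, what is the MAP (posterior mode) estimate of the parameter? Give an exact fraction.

obs 1: x=-1/2 → posterior Inverse-Gamma(29/10, 25/8)
obs 2: x=4 → posterior Inverse-Gamma(17/5, 61/8)
obs 3: x=-4 → posterior Inverse-Gamma(39/10, 161/8)
obs 4: x=-7/4 → posterior Inverse-Gamma(22/5, 765/32)
obs 5: x=1 → posterior Inverse-Gamma(49/10, 765/32)
obs 6: x=2 → posterior Inverse-Gamma(27/5, 781/32)

3905/1024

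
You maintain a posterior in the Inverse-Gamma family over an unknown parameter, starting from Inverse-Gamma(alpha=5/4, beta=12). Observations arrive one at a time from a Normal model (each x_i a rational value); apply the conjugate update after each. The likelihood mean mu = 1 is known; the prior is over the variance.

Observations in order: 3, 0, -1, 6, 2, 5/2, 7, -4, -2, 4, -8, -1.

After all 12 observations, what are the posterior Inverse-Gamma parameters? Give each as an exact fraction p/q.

obs 1: x=3 → posterior Inverse-Gamma(7/4, 14)
obs 2: x=0 → posterior Inverse-Gamma(9/4, 29/2)
obs 3: x=-1 → posterior Inverse-Gamma(11/4, 33/2)
obs 4: x=6 → posterior Inverse-Gamma(13/4, 29)
obs 5: x=2 → posterior Inverse-Gamma(15/4, 59/2)
obs 6: x=5/2 → posterior Inverse-Gamma(17/4, 245/8)
obs 7: x=7 → posterior Inverse-Gamma(19/4, 389/8)
obs 8: x=-4 → posterior Inverse-Gamma(21/4, 489/8)
obs 9: x=-2 → posterior Inverse-Gamma(23/4, 525/8)
obs 10: x=4 → posterior Inverse-Gamma(25/4, 561/8)
obs 11: x=-8 → posterior Inverse-Gamma(27/4, 885/8)
obs 12: x=-1 → posterior Inverse-Gamma(29/4, 901/8)

alpha=29/4, beta=901/8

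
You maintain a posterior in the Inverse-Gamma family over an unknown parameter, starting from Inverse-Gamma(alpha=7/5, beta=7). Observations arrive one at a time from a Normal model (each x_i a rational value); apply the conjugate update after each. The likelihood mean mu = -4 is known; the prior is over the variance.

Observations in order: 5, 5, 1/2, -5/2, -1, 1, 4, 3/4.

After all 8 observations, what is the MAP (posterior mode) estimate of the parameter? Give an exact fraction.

25525/1024

obs 1: x=5 → posterior Inverse-Gamma(19/10, 95/2)
obs 2: x=5 → posterior Inverse-Gamma(12/5, 88)
obs 3: x=1/2 → posterior Inverse-Gamma(29/10, 785/8)
obs 4: x=-5/2 → posterior Inverse-Gamma(17/5, 397/4)
obs 5: x=-1 → posterior Inverse-Gamma(39/10, 415/4)
obs 6: x=1 → posterior Inverse-Gamma(22/5, 465/4)
obs 7: x=4 → posterior Inverse-Gamma(49/10, 593/4)
obs 8: x=3/4 → posterior Inverse-Gamma(27/5, 5105/32)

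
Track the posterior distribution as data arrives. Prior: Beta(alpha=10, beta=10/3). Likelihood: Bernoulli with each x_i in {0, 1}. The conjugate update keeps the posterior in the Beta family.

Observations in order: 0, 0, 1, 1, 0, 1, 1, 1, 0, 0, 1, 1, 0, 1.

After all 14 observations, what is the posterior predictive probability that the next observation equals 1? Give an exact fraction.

obs 1: x=0 → posterior Beta(10, 13/3)
obs 2: x=0 → posterior Beta(10, 16/3)
obs 3: x=1 → posterior Beta(11, 16/3)
obs 4: x=1 → posterior Beta(12, 16/3)
obs 5: x=0 → posterior Beta(12, 19/3)
obs 6: x=1 → posterior Beta(13, 19/3)
obs 7: x=1 → posterior Beta(14, 19/3)
obs 8: x=1 → posterior Beta(15, 19/3)
obs 9: x=0 → posterior Beta(15, 22/3)
obs 10: x=0 → posterior Beta(15, 25/3)
obs 11: x=1 → posterior Beta(16, 25/3)
obs 12: x=1 → posterior Beta(17, 25/3)
obs 13: x=0 → posterior Beta(17, 28/3)
obs 14: x=1 → posterior Beta(18, 28/3)

27/41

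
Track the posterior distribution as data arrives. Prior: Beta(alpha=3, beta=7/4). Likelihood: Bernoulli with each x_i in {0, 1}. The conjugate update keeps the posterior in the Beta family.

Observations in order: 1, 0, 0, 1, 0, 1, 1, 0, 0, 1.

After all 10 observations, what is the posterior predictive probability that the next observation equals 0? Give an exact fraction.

27/59

obs 1: x=1 → posterior Beta(4, 7/4)
obs 2: x=0 → posterior Beta(4, 11/4)
obs 3: x=0 → posterior Beta(4, 15/4)
obs 4: x=1 → posterior Beta(5, 15/4)
obs 5: x=0 → posterior Beta(5, 19/4)
obs 6: x=1 → posterior Beta(6, 19/4)
obs 7: x=1 → posterior Beta(7, 19/4)
obs 8: x=0 → posterior Beta(7, 23/4)
obs 9: x=0 → posterior Beta(7, 27/4)
obs 10: x=1 → posterior Beta(8, 27/4)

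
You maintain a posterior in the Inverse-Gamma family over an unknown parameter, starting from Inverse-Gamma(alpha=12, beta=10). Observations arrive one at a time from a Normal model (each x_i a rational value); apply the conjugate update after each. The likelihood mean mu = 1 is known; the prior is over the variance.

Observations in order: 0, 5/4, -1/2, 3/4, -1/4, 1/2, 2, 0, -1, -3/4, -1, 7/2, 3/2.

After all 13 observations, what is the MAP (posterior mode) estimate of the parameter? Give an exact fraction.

obs 1: x=0 → posterior Inverse-Gamma(25/2, 21/2)
obs 2: x=5/4 → posterior Inverse-Gamma(13, 337/32)
obs 3: x=-1/2 → posterior Inverse-Gamma(27/2, 373/32)
obs 4: x=3/4 → posterior Inverse-Gamma(14, 187/16)
obs 5: x=-1/4 → posterior Inverse-Gamma(29/2, 399/32)
obs 6: x=1/2 → posterior Inverse-Gamma(15, 403/32)
obs 7: x=2 → posterior Inverse-Gamma(31/2, 419/32)
obs 8: x=0 → posterior Inverse-Gamma(16, 435/32)
obs 9: x=-1 → posterior Inverse-Gamma(33/2, 499/32)
obs 10: x=-3/4 → posterior Inverse-Gamma(17, 137/8)
obs 11: x=-1 → posterior Inverse-Gamma(35/2, 153/8)
obs 12: x=7/2 → posterior Inverse-Gamma(18, 89/4)
obs 13: x=3/2 → posterior Inverse-Gamma(37/2, 179/8)

179/156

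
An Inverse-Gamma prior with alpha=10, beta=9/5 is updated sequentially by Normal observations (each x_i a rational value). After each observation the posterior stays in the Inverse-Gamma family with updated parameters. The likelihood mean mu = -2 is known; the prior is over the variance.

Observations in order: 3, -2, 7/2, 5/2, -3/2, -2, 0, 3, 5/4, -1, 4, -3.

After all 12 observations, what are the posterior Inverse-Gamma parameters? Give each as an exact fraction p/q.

alpha=16, beta=12553/160

obs 1: x=3 → posterior Inverse-Gamma(21/2, 143/10)
obs 2: x=-2 → posterior Inverse-Gamma(11, 143/10)
obs 3: x=7/2 → posterior Inverse-Gamma(23/2, 1177/40)
obs 4: x=5/2 → posterior Inverse-Gamma(12, 791/20)
obs 5: x=-3/2 → posterior Inverse-Gamma(25/2, 1587/40)
obs 6: x=-2 → posterior Inverse-Gamma(13, 1587/40)
obs 7: x=0 → posterior Inverse-Gamma(27/2, 1667/40)
obs 8: x=3 → posterior Inverse-Gamma(14, 2167/40)
obs 9: x=5/4 → posterior Inverse-Gamma(29/2, 9513/160)
obs 10: x=-1 → posterior Inverse-Gamma(15, 9593/160)
obs 11: x=4 → posterior Inverse-Gamma(31/2, 12473/160)
obs 12: x=-3 → posterior Inverse-Gamma(16, 12553/160)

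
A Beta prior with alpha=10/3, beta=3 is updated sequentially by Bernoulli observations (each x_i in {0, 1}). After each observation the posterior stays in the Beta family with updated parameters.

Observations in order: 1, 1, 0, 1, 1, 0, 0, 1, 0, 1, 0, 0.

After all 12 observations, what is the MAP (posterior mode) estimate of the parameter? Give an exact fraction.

obs 1: x=1 → posterior Beta(13/3, 3)
obs 2: x=1 → posterior Beta(16/3, 3)
obs 3: x=0 → posterior Beta(16/3, 4)
obs 4: x=1 → posterior Beta(19/3, 4)
obs 5: x=1 → posterior Beta(22/3, 4)
obs 6: x=0 → posterior Beta(22/3, 5)
obs 7: x=0 → posterior Beta(22/3, 6)
obs 8: x=1 → posterior Beta(25/3, 6)
obs 9: x=0 → posterior Beta(25/3, 7)
obs 10: x=1 → posterior Beta(28/3, 7)
obs 11: x=0 → posterior Beta(28/3, 8)
obs 12: x=0 → posterior Beta(28/3, 9)

25/49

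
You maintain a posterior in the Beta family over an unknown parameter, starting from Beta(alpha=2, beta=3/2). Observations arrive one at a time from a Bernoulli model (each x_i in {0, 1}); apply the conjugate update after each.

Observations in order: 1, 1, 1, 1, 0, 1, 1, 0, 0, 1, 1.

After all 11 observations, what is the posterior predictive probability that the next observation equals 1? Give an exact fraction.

obs 1: x=1 → posterior Beta(3, 3/2)
obs 2: x=1 → posterior Beta(4, 3/2)
obs 3: x=1 → posterior Beta(5, 3/2)
obs 4: x=1 → posterior Beta(6, 3/2)
obs 5: x=0 → posterior Beta(6, 5/2)
obs 6: x=1 → posterior Beta(7, 5/2)
obs 7: x=1 → posterior Beta(8, 5/2)
obs 8: x=0 → posterior Beta(8, 7/2)
obs 9: x=0 → posterior Beta(8, 9/2)
obs 10: x=1 → posterior Beta(9, 9/2)
obs 11: x=1 → posterior Beta(10, 9/2)

20/29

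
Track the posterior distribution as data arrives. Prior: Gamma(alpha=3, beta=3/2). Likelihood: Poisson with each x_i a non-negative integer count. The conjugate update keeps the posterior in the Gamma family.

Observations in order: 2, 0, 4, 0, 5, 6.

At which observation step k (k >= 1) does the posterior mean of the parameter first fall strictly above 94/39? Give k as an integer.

k = 6

obs 1: x=2 → posterior Gamma(5, 5/2)
obs 2: x=0 → posterior Gamma(5, 7/2)
obs 3: x=4 → posterior Gamma(9, 9/2)
obs 4: x=0 → posterior Gamma(9, 11/2)
obs 5: x=5 → posterior Gamma(14, 13/2)
obs 6: x=6 → posterior Gamma(20, 15/2)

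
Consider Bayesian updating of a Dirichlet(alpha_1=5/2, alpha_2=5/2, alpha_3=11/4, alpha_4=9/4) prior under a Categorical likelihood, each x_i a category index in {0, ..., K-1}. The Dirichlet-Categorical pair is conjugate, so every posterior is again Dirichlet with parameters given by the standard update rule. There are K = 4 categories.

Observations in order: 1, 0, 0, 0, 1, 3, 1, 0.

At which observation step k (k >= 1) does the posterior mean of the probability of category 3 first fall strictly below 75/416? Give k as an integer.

k = 3

obs 1: x=1 → posterior Dirichlet(5/2, 7/2, 11/4, 9/4)
obs 2: x=0 → posterior Dirichlet(7/2, 7/2, 11/4, 9/4)
obs 3: x=0 → posterior Dirichlet(9/2, 7/2, 11/4, 9/4)
obs 4: x=0 → posterior Dirichlet(11/2, 7/2, 11/4, 9/4)
obs 5: x=1 → posterior Dirichlet(11/2, 9/2, 11/4, 9/4)
obs 6: x=3 → posterior Dirichlet(11/2, 9/2, 11/4, 13/4)
obs 7: x=1 → posterior Dirichlet(11/2, 11/2, 11/4, 13/4)
obs 8: x=0 → posterior Dirichlet(13/2, 11/2, 11/4, 13/4)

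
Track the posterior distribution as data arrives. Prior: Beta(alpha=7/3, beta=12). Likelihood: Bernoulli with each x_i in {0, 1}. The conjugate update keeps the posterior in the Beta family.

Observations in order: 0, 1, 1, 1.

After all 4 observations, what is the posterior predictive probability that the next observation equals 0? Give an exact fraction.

obs 1: x=0 → posterior Beta(7/3, 13)
obs 2: x=1 → posterior Beta(10/3, 13)
obs 3: x=1 → posterior Beta(13/3, 13)
obs 4: x=1 → posterior Beta(16/3, 13)

39/55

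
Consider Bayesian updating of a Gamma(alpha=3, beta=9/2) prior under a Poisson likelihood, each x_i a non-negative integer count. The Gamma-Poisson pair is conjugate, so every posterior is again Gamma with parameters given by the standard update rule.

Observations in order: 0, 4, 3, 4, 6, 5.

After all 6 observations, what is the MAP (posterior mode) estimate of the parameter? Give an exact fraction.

16/7

obs 1: x=0 → posterior Gamma(3, 11/2)
obs 2: x=4 → posterior Gamma(7, 13/2)
obs 3: x=3 → posterior Gamma(10, 15/2)
obs 4: x=4 → posterior Gamma(14, 17/2)
obs 5: x=6 → posterior Gamma(20, 19/2)
obs 6: x=5 → posterior Gamma(25, 21/2)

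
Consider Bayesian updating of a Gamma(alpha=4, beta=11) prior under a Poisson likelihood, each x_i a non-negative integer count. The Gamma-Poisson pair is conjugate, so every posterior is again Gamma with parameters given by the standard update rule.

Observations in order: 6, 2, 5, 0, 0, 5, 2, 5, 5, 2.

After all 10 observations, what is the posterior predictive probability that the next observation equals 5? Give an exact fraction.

32736767739766821740143765399554366870496900050874971/1368484638446616144114967147525252857248550055244201984

obs 1: x=6 → posterior Gamma(10, 12)
obs 2: x=2 → posterior Gamma(12, 13)
obs 3: x=5 → posterior Gamma(17, 14)
obs 4: x=0 → posterior Gamma(17, 15)
obs 5: x=0 → posterior Gamma(17, 16)
obs 6: x=5 → posterior Gamma(22, 17)
obs 7: x=2 → posterior Gamma(24, 18)
obs 8: x=5 → posterior Gamma(29, 19)
obs 9: x=5 → posterior Gamma(34, 20)
obs 10: x=2 → posterior Gamma(36, 21)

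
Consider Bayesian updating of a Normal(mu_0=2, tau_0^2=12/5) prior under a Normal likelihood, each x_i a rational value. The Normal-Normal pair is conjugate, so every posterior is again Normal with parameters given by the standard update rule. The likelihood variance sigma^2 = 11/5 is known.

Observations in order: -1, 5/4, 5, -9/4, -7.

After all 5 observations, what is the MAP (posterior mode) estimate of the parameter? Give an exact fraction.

-26/71

obs 1: x=-1 → posterior Normal(10/23, 132/115)
obs 2: x=5/4 → posterior Normal(5/7, 132/175)
obs 3: x=5 → posterior Normal(85/47, 132/235)
obs 4: x=-9/4 → posterior Normal(58/59, 132/295)
obs 5: x=-7 → posterior Normal(-26/71, 132/355)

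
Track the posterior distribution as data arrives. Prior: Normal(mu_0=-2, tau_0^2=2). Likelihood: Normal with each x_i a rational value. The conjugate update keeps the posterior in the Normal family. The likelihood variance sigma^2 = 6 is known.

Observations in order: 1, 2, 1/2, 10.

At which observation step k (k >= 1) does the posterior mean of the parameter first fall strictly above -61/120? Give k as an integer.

obs 1: x=1 → posterior Normal(-5/4, 3/2)
obs 2: x=2 → posterior Normal(-3/5, 6/5)
obs 3: x=1/2 → posterior Normal(-5/12, 1)
obs 4: x=10 → posterior Normal(15/14, 6/7)

k = 3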